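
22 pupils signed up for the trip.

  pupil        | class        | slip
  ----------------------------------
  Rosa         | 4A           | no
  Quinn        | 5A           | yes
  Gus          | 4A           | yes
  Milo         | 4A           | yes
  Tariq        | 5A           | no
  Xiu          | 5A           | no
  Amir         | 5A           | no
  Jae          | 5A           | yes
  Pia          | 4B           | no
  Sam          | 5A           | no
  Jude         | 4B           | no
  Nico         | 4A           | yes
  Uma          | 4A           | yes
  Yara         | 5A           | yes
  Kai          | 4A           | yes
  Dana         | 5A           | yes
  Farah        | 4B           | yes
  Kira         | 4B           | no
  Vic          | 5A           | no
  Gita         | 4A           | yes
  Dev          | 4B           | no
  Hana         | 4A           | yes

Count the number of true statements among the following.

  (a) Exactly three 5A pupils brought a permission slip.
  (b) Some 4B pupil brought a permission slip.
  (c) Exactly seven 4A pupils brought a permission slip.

(a) 5A: |A| = 9, |A ∩ B| = 4; needs |A ∩ B| = 3 — false.
(b) 4B: |A| = 5, |A ∩ B| = 1; needs A ∩ B ≠ ∅ (|A ∩ B| ≥ 1) — true.
(c) 4A: |A| = 8, |A ∩ B| = 7; needs |A ∩ B| = 7 — true.

2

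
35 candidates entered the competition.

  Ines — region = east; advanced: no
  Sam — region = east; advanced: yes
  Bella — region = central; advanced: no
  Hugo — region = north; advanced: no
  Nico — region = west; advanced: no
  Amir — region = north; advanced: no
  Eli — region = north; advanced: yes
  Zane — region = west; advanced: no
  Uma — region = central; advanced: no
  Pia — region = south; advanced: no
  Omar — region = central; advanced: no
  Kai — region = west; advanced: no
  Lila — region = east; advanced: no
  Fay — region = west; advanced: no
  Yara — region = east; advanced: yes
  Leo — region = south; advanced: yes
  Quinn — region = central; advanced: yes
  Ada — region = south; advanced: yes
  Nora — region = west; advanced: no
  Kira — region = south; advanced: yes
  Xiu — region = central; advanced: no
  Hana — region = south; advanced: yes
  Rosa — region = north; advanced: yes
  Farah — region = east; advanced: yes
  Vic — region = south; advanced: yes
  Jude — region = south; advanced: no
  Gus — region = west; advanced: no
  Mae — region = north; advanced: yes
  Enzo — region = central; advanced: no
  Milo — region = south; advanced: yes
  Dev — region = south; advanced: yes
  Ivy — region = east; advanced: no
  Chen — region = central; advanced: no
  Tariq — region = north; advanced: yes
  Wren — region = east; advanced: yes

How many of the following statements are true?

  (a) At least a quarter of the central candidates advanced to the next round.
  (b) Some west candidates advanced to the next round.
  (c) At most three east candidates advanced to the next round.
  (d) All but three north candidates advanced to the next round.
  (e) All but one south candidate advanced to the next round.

(a) central: |A| = 7, |A ∩ B| = 1; needs |A ∩ B| / |A| ≥ 1/4 — false.
(b) west: |A| = 6, |A ∩ B| = 0; needs A ∩ B ≠ ∅ (|A ∩ B| ≥ 1) — false.
(c) east: |A| = 7, |A ∩ B| = 4; needs |A ∩ B| ≤ 3 — false.
(d) north: |A| = 6, |A ∩ B| = 4; needs |A ∖ B| = 3 — false.
(e) south: |A| = 9, |A ∩ B| = 7; needs |A ∖ B| = 1 — false.

0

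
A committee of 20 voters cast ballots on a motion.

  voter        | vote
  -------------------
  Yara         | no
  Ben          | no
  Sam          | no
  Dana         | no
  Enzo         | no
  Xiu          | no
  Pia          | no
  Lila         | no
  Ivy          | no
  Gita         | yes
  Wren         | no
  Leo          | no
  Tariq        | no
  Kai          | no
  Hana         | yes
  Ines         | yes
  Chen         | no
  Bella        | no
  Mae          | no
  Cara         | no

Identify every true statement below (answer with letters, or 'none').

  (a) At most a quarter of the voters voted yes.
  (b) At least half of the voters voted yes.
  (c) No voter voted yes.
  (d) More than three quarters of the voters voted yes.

|A| = 20, |A ∩ B| = 3, |A ∖ B| = 17.
(a) |A ∩ B| / |A| ≤ 1/4: holds.
(b) |A ∩ B| ≥ |A ∖ B|: fails.
(c) A ∩ B = ∅ (|A ∩ B| = 0): fails.
(d) |A ∩ B| / |A| > 3/4: fails.

(a)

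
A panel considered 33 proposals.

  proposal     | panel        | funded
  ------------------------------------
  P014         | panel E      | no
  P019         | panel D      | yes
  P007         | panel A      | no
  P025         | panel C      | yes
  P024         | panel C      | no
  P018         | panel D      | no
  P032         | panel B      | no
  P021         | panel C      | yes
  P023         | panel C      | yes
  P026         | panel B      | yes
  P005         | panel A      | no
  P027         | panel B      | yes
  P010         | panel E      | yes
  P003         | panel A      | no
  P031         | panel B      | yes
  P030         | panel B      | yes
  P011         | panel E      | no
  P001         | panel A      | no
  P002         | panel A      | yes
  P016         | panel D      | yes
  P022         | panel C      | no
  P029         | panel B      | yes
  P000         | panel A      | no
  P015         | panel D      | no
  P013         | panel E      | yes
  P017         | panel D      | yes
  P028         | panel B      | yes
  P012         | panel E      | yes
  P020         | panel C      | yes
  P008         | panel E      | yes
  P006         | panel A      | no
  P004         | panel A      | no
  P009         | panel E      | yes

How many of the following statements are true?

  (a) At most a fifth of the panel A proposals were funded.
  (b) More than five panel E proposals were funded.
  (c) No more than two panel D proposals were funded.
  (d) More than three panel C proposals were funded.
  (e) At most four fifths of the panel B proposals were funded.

2

(a) panel A: |A| = 8, |A ∩ B| = 1; needs |A ∩ B| / |A| ≤ 1/5 — true.
(b) panel E: |A| = 7, |A ∩ B| = 5; needs |A ∩ B| > 5 — false.
(c) panel D: |A| = 5, |A ∩ B| = 3; needs |A ∩ B| ≤ 2 — false.
(d) panel C: |A| = 6, |A ∩ B| = 4; needs |A ∩ B| > 3 — true.
(e) panel B: |A| = 7, |A ∩ B| = 6; needs |A ∩ B| / |A| ≤ 4/5 — false.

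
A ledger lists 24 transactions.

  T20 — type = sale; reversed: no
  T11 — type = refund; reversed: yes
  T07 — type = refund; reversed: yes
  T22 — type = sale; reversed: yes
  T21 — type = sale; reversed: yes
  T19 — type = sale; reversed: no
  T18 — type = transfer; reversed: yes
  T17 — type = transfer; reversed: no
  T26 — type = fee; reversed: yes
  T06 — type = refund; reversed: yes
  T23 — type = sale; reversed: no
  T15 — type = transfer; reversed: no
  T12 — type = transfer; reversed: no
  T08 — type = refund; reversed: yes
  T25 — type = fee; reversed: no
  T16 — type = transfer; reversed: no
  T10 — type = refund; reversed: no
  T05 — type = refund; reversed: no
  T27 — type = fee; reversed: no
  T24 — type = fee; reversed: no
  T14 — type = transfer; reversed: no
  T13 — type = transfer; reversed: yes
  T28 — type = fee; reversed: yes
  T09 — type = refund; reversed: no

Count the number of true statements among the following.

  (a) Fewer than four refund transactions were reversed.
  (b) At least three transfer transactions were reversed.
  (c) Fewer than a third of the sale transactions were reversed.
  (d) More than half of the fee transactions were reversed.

0

(a) refund: |A| = 7, |A ∩ B| = 4; needs |A ∩ B| < 4 — false.
(b) transfer: |A| = 7, |A ∩ B| = 2; needs |A ∩ B| ≥ 3 — false.
(c) sale: |A| = 5, |A ∩ B| = 2; needs |A ∩ B| / |A| < 1/3 — false.
(d) fee: |A| = 5, |A ∩ B| = 2; needs |A ∩ B| > |A ∖ B| — false.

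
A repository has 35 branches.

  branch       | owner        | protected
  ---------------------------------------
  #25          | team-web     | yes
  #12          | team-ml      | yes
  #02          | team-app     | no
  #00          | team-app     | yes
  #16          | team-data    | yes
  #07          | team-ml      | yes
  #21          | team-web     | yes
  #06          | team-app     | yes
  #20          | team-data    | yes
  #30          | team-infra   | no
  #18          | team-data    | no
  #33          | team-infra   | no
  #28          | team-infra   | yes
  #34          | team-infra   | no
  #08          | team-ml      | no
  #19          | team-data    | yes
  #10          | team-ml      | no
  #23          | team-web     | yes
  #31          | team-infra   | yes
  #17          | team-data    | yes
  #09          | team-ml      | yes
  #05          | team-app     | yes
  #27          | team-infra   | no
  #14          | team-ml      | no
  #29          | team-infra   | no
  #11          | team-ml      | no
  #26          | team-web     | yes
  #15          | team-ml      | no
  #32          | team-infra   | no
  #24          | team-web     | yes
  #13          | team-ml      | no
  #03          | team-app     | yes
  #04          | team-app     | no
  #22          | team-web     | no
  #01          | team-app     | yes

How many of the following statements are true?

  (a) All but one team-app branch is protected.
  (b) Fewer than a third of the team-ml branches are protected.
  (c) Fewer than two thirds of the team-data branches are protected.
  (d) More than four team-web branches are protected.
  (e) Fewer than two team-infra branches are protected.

1

(a) team-app: |A| = 7, |A ∩ B| = 5; needs |A ∖ B| = 1 — false.
(b) team-ml: |A| = 9, |A ∩ B| = 3; needs |A ∩ B| / |A| < 1/3 — false.
(c) team-data: |A| = 5, |A ∩ B| = 4; needs |A ∩ B| / |A| < 2/3 — false.
(d) team-web: |A| = 6, |A ∩ B| = 5; needs |A ∩ B| > 4 — true.
(e) team-infra: |A| = 8, |A ∩ B| = 2; needs |A ∩ B| < 2 — false.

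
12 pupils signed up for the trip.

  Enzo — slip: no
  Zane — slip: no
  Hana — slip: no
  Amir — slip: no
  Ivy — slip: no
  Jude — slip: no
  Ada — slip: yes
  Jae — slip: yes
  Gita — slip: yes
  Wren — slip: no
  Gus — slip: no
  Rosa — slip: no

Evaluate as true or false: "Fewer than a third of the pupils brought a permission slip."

True

Truth condition: |A ∩ B| / |A| < 1/3.
A (the restrictor) = {Enzo, Zane, Hana, Amir, Ivy, Jude, Ada, Jae, Gita, Wren, Gus, Rosa}, |A| = 12.
A ∩ B = {Ada, Jae, Gita}, so |A ∩ B| = 3.
A ∖ B = {Enzo, Zane, Hana, Amir, Ivy, Jude, Wren, Gus, Rosa}, so |A ∖ B| = 9.
|A ∩ B|/|A| = 3/12, so the statement is true.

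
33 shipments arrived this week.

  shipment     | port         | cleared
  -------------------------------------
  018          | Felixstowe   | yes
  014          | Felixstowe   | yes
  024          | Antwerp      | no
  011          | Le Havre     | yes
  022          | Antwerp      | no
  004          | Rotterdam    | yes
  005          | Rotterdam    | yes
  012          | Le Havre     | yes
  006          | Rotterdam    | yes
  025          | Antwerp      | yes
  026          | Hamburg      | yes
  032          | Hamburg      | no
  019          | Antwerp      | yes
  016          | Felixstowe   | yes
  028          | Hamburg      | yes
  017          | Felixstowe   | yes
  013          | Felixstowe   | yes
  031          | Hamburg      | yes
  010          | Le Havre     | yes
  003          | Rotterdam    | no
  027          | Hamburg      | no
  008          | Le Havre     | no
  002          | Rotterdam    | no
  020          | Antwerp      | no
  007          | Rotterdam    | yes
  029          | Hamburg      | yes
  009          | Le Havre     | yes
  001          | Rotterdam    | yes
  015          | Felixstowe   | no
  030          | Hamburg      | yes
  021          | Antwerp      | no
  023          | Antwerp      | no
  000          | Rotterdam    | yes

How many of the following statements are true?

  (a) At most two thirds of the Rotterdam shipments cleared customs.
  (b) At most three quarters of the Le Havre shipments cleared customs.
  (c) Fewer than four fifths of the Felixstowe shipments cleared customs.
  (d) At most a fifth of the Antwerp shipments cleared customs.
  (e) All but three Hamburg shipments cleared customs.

(a) Rotterdam: |A| = 8, |A ∩ B| = 6; needs |A ∩ B| / |A| ≤ 2/3 — false.
(b) Le Havre: |A| = 5, |A ∩ B| = 4; needs |A ∩ B| / |A| ≤ 3/4 — false.
(c) Felixstowe: |A| = 6, |A ∩ B| = 5; needs |A ∩ B| / |A| < 4/5 — false.
(d) Antwerp: |A| = 7, |A ∩ B| = 2; needs |A ∩ B| / |A| ≤ 1/5 — false.
(e) Hamburg: |A| = 7, |A ∩ B| = 5; needs |A ∖ B| = 3 — false.

0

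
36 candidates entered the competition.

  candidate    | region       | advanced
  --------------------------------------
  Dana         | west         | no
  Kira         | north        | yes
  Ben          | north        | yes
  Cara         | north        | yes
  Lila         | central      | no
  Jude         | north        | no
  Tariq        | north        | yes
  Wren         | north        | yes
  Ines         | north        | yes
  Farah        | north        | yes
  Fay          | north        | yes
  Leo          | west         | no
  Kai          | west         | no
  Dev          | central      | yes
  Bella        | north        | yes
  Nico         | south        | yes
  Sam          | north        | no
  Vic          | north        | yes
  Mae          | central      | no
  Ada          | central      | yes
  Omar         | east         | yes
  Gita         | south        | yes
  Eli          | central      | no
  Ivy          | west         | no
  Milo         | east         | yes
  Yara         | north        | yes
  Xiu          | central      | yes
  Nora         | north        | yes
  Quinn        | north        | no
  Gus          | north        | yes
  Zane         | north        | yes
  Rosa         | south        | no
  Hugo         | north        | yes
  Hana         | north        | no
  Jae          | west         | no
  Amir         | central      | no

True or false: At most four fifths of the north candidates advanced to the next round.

True

'At most four fifths of the north candidates advanced to the next round' holds iff |A ∩ B| / |A| ≤ 4/5.
|A| = 19, |A ∩ B| = 15, |A ∖ B| = 4.
|A ∩ B|/|A| = 15/19, so the statement is true.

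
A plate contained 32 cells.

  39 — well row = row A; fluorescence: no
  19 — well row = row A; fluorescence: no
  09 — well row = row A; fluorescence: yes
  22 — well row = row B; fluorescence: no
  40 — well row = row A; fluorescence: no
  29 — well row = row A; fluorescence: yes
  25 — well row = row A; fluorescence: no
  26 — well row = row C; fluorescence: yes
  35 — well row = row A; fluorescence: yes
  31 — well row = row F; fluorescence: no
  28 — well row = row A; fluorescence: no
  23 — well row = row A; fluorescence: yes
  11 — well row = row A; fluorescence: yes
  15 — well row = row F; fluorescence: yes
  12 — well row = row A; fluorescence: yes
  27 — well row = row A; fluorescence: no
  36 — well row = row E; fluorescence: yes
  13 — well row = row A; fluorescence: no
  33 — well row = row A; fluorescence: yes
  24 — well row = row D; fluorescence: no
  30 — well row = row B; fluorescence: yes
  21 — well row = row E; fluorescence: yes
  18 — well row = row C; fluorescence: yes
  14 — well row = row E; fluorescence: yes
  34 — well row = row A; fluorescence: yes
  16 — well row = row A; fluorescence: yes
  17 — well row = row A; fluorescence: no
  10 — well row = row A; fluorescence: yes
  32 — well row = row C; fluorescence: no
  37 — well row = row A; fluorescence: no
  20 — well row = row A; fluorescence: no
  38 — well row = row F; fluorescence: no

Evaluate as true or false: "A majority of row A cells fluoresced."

False

'A majority of row A cells fluoresced' holds iff |A ∩ B| > |A ∖ B|.
|A| = 20, |A ∩ B| = 10, |A ∖ B| = 10.
10 = 10, so the statement is false.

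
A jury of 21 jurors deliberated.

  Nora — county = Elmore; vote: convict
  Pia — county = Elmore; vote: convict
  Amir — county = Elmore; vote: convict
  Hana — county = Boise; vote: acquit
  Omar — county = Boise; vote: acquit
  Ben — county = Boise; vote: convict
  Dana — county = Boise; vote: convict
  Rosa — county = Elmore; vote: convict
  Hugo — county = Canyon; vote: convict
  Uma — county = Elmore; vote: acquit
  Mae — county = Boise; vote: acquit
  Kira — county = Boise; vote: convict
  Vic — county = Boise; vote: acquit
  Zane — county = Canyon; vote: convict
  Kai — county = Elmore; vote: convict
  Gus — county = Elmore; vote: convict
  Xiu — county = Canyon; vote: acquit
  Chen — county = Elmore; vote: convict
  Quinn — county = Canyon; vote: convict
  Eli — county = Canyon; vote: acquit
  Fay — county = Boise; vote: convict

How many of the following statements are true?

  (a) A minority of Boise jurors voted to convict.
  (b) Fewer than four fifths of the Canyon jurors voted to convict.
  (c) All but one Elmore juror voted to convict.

2

(a) Boise: |A| = 8, |A ∩ B| = 4; needs |A ∩ B| < |A ∖ B| — false.
(b) Canyon: |A| = 5, |A ∩ B| = 3; needs |A ∩ B| / |A| < 4/5 — true.
(c) Elmore: |A| = 8, |A ∩ B| = 7; needs |A ∖ B| = 1 — true.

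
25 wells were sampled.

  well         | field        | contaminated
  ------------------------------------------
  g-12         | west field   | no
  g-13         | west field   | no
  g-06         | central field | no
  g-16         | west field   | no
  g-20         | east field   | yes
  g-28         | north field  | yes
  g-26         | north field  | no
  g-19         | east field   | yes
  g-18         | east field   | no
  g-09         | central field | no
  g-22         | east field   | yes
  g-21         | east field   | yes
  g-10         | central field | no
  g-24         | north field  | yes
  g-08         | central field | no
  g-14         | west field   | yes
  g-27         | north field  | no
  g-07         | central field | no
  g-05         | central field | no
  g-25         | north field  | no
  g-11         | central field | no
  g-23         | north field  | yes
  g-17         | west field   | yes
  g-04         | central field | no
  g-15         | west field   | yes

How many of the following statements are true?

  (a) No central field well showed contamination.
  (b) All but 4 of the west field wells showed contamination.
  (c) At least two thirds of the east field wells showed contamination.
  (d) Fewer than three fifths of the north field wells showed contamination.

(a) central field: |A| = 8, |A ∩ B| = 0; needs A ∩ B = ∅ (|A ∩ B| = 0) — true.
(b) west field: |A| = 6, |A ∩ B| = 3; needs |A ∖ B| = 4 — false.
(c) east field: |A| = 5, |A ∩ B| = 4; needs |A ∩ B| / |A| ≥ 2/3 — true.
(d) north field: |A| = 6, |A ∩ B| = 3; needs |A ∩ B| / |A| < 3/5 — true.

3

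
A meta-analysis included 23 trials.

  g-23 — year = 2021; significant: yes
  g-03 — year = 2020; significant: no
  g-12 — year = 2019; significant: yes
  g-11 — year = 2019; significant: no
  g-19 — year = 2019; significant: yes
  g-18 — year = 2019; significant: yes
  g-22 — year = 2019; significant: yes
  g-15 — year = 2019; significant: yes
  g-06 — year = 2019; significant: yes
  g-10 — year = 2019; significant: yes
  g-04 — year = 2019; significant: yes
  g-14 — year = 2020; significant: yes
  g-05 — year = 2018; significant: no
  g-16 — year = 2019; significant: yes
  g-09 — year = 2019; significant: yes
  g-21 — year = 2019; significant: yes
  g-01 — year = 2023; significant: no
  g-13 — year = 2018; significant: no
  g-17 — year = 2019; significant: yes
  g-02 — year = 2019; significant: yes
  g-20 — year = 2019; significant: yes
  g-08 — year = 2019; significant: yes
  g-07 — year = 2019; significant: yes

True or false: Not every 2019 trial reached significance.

True

'Not every 2019 trial reached significance' holds iff A ⊄ B (|A ∖ B| ≥ 1).
|A| = 17, |A ∩ B| = 16, |A ∖ B| = 1.
So the statement is true.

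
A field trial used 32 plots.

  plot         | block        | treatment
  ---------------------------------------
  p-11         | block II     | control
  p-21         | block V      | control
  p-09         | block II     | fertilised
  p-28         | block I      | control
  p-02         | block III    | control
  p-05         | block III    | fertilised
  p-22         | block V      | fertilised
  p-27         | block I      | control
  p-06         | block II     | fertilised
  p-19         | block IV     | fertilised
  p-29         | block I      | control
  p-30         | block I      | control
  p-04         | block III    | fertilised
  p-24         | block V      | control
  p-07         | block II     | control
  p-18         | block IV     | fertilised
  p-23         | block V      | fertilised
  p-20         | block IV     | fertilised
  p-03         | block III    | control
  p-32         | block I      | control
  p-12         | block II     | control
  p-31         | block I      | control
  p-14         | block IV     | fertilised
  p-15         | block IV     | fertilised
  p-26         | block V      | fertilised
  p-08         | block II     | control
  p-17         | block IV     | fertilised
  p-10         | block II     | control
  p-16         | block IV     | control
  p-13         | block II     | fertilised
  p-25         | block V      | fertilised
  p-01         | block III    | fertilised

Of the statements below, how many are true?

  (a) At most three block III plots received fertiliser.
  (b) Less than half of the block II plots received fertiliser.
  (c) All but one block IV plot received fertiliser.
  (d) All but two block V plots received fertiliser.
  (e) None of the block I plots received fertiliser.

5

(a) block III: |A| = 5, |A ∩ B| = 3; needs |A ∩ B| ≤ 3 — true.
(b) block II: |A| = 8, |A ∩ B| = 3; needs |A ∩ B| < |A ∖ B| — true.
(c) block IV: |A| = 7, |A ∩ B| = 6; needs |A ∖ B| = 1 — true.
(d) block V: |A| = 6, |A ∩ B| = 4; needs |A ∖ B| = 2 — true.
(e) block I: |A| = 6, |A ∩ B| = 0; needs A ∩ B = ∅ (|A ∩ B| = 0) — true.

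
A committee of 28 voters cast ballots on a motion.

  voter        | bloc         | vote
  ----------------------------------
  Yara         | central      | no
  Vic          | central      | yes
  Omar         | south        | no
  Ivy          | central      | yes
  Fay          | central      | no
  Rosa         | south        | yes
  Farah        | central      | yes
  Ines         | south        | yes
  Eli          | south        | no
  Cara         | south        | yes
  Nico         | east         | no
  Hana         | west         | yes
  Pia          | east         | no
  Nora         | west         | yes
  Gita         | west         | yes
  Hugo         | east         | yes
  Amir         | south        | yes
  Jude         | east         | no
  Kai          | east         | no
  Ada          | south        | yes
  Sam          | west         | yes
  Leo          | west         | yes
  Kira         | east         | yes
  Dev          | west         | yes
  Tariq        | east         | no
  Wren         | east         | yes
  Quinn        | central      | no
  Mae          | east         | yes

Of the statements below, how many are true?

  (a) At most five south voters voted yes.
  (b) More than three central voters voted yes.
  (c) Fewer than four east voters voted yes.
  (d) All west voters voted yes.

(a) south: |A| = 7, |A ∩ B| = 5; needs |A ∩ B| ≤ 5 — true.
(b) central: |A| = 6, |A ∩ B| = 3; needs |A ∩ B| > 3 — false.
(c) east: |A| = 9, |A ∩ B| = 4; needs |A ∩ B| < 4 — false.
(d) west: |A| = 6, |A ∩ B| = 6; needs A ⊆ B, i.e. every element of A is in B (|A ∖ B| = 0) — true.

2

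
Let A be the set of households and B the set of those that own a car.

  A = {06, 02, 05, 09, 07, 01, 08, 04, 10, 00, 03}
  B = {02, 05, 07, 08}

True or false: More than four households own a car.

False

The determiner here denotes the relation: |A ∩ B| > 4.
A (the restrictor) = {06, 02, 05, 09, 07, 01, 08, 04, 10, 00, 03}, |A| = 11.
A ∩ B = {02, 05, 07, 08}, so |A ∩ B| = 4.
|A ∩ B| = 4, so the statement is false.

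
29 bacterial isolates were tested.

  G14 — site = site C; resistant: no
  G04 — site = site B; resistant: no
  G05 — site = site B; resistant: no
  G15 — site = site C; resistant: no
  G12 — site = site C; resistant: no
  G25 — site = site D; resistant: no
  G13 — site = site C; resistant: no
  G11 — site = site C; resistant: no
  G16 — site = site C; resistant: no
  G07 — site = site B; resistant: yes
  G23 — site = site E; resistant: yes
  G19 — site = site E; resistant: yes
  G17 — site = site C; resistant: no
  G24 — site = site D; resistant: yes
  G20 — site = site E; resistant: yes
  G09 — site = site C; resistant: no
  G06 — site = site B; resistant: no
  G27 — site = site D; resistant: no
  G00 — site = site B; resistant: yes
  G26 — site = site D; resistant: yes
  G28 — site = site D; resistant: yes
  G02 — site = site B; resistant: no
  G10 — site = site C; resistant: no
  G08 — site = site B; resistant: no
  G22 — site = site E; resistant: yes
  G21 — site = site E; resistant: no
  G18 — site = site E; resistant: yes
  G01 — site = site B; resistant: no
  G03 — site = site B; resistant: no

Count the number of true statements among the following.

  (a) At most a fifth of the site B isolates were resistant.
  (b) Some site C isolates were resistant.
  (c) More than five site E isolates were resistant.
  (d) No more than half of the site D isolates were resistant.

(a) site B: |A| = 9, |A ∩ B| = 2; needs |A ∩ B| / |A| ≤ 1/5 — false.
(b) site C: |A| = 9, |A ∩ B| = 0; needs A ∩ B ≠ ∅ (|A ∩ B| ≥ 1) — false.
(c) site E: |A| = 6, |A ∩ B| = 5; needs |A ∩ B| > 5 — false.
(d) site D: |A| = 5, |A ∩ B| = 3; needs |A ∩ B| ≤ |A ∖ B| — false.

0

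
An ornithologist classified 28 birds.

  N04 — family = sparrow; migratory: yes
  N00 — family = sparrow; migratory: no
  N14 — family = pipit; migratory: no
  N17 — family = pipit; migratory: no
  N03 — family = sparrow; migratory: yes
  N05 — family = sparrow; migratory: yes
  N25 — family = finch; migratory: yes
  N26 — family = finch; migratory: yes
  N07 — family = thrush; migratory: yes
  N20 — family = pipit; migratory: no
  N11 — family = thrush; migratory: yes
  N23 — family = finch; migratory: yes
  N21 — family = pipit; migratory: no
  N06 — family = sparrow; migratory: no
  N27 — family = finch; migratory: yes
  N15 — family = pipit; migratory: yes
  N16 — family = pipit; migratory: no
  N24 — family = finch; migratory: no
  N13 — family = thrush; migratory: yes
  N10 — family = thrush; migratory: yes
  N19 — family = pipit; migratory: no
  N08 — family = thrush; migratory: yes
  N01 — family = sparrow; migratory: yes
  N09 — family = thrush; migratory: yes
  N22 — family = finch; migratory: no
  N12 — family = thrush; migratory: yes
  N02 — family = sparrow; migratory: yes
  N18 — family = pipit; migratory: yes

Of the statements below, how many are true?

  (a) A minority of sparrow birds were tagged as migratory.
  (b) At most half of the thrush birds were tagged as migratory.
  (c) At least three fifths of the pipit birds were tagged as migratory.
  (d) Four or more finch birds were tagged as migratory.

1

(a) sparrow: |A| = 7, |A ∩ B| = 5; needs |A ∩ B| < |A ∖ B| — false.
(b) thrush: |A| = 7, |A ∩ B| = 7; needs |A ∩ B| ≤ |A ∖ B| — false.
(c) pipit: |A| = 8, |A ∩ B| = 2; needs |A ∩ B| / |A| ≥ 3/5 — false.
(d) finch: |A| = 6, |A ∩ B| = 4; needs |A ∩ B| ≥ 4 — true.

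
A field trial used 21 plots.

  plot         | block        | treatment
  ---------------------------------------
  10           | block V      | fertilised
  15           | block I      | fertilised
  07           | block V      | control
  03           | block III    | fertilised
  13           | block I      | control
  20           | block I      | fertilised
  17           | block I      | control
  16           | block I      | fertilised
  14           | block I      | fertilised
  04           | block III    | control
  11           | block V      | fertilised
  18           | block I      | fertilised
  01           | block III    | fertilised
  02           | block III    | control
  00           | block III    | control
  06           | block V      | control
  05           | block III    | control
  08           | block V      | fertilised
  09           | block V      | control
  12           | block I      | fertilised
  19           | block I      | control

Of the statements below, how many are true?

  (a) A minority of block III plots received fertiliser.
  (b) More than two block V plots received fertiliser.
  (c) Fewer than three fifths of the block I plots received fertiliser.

(a) block III: |A| = 6, |A ∩ B| = 2; needs |A ∩ B| < |A ∖ B| — true.
(b) block V: |A| = 6, |A ∩ B| = 3; needs |A ∩ B| > 2 — true.
(c) block I: |A| = 9, |A ∩ B| = 6; needs |A ∩ B| / |A| < 3/5 — false.

2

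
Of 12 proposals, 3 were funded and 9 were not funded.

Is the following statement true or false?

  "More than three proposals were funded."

The determiner here denotes the relation: |A ∩ B| > 3.
|A| = 12, |A ∩ B| = 3, |A ∖ B| = 9.
|A ∩ B| = 3, so the statement is false.

False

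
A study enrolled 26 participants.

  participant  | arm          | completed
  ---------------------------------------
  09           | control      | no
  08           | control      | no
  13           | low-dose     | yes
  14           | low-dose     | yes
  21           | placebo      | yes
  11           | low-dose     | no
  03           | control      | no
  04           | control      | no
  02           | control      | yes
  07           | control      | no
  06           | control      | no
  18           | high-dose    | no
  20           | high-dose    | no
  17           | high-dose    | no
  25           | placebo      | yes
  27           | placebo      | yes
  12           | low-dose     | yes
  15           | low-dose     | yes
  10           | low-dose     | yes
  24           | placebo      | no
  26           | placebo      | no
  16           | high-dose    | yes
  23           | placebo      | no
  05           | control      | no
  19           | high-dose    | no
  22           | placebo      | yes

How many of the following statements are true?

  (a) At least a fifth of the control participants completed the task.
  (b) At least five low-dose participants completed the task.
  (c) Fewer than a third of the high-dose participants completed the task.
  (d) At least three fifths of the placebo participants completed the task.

(a) control: |A| = 8, |A ∩ B| = 1; needs |A ∩ B| / |A| ≥ 1/5 — false.
(b) low-dose: |A| = 6, |A ∩ B| = 5; needs |A ∩ B| ≥ 5 — true.
(c) high-dose: |A| = 5, |A ∩ B| = 1; needs |A ∩ B| / |A| < 1/3 — true.
(d) placebo: |A| = 7, |A ∩ B| = 4; needs |A ∩ B| / |A| ≥ 3/5 — false.

2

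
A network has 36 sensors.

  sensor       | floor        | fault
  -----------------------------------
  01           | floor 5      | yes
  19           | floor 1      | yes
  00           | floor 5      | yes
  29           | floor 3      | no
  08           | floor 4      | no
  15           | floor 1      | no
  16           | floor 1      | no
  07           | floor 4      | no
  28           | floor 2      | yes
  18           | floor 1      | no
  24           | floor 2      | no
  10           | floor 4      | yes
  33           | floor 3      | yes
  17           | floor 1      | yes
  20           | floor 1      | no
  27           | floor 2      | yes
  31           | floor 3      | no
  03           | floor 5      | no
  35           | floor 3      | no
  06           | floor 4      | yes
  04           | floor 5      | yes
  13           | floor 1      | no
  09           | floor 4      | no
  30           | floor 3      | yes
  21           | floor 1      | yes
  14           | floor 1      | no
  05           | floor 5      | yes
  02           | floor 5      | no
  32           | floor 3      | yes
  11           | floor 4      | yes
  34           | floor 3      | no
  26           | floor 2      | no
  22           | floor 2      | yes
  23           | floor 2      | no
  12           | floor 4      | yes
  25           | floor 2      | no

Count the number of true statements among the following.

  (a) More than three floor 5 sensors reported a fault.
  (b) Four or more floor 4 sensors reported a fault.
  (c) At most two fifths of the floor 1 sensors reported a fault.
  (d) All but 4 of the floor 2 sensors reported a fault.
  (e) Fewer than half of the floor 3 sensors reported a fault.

(a) floor 5: |A| = 6, |A ∩ B| = 4; needs |A ∩ B| > 3 — true.
(b) floor 4: |A| = 7, |A ∩ B| = 4; needs |A ∩ B| ≥ 4 — true.
(c) floor 1: |A| = 9, |A ∩ B| = 3; needs |A ∩ B| / |A| ≤ 2/5 — true.
(d) floor 2: |A| = 7, |A ∩ B| = 3; needs |A ∖ B| = 4 — true.
(e) floor 3: |A| = 7, |A ∩ B| = 3; needs |A ∩ B| < |A ∖ B| — true.

5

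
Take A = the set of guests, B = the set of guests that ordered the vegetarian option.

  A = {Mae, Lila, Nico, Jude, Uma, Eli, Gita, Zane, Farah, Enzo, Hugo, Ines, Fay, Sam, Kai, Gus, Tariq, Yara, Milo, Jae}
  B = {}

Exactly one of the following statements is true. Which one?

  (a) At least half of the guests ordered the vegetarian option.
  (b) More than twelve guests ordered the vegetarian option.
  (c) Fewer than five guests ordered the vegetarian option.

|A| = 20, |A ∩ B| = 0, |A ∖ B| = 20.
(a) requires |A ∩ B| ≥ |A ∖ B|: false.
(b) requires |A ∩ B| > 12: false.
(c) requires |A ∩ B| < 5: true.

(c)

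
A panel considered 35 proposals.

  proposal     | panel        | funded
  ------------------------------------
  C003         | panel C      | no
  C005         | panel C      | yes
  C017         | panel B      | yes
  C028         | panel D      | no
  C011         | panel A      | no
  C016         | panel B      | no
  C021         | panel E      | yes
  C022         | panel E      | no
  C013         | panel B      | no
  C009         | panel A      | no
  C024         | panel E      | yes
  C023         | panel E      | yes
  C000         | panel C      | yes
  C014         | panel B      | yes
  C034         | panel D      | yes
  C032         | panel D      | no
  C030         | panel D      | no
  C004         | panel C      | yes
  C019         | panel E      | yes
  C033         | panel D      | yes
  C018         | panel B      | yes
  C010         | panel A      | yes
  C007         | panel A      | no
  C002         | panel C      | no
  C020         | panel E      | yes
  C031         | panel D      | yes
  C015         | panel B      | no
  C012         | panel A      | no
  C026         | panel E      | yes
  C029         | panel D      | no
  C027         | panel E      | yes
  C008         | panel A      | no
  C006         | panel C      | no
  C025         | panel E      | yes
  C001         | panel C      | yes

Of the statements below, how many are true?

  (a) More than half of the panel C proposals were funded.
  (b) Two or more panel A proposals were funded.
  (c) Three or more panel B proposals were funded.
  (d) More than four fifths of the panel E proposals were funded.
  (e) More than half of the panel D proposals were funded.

3

(a) panel C: |A| = 7, |A ∩ B| = 4; needs |A ∩ B| > |A ∖ B| — true.
(b) panel A: |A| = 6, |A ∩ B| = 1; needs |A ∩ B| ≥ 2 — false.
(c) panel B: |A| = 6, |A ∩ B| = 3; needs |A ∩ B| ≥ 3 — true.
(d) panel E: |A| = 9, |A ∩ B| = 8; needs |A ∩ B| / |A| > 4/5 — true.
(e) panel D: |A| = 7, |A ∩ B| = 3; needs |A ∩ B| > |A ∖ B| — false.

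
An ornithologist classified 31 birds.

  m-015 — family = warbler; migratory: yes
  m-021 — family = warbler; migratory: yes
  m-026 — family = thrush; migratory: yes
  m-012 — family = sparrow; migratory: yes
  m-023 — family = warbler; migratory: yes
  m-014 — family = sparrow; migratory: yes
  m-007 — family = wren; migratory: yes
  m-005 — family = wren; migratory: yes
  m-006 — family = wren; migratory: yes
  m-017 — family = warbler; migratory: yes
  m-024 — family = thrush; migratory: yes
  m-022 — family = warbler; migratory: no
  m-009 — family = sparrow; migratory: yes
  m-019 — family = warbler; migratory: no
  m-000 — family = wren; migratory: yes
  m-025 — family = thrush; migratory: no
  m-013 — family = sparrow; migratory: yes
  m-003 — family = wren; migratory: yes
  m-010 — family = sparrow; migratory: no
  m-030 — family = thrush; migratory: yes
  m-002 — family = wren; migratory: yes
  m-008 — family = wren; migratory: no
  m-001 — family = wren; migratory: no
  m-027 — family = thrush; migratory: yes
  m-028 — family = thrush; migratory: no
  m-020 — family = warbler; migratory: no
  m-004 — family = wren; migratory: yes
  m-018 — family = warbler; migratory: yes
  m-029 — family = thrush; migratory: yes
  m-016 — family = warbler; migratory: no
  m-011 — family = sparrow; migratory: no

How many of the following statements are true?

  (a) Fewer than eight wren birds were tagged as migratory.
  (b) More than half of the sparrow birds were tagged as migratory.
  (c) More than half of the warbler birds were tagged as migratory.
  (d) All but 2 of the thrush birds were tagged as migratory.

(a) wren: |A| = 9, |A ∩ B| = 7; needs |A ∩ B| < 8 — true.
(b) sparrow: |A| = 6, |A ∩ B| = 4; needs |A ∩ B| > |A ∖ B| — true.
(c) warbler: |A| = 9, |A ∩ B| = 5; needs |A ∩ B| > |A ∖ B| — true.
(d) thrush: |A| = 7, |A ∩ B| = 5; needs |A ∖ B| = 2 — true.

4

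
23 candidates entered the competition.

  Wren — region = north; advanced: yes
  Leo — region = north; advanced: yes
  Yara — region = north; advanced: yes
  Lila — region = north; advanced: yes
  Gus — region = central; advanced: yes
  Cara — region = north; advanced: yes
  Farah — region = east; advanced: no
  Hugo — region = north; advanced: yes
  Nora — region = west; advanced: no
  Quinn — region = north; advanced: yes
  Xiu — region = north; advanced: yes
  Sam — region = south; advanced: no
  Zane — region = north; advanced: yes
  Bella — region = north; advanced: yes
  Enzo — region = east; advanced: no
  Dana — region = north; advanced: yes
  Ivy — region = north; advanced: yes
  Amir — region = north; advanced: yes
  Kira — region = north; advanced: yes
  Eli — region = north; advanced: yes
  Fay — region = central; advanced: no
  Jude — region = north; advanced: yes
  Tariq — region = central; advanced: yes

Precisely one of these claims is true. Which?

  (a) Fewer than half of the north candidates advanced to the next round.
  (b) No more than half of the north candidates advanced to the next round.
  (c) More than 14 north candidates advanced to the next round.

(c)

|A| = 16, |A ∩ B| = 16, |A ∖ B| = 0.
(a) requires |A ∩ B| < |A ∖ B|: false.
(b) requires |A ∩ B| ≤ |A ∖ B|: false.
(c) requires |A ∩ B| > 14: true.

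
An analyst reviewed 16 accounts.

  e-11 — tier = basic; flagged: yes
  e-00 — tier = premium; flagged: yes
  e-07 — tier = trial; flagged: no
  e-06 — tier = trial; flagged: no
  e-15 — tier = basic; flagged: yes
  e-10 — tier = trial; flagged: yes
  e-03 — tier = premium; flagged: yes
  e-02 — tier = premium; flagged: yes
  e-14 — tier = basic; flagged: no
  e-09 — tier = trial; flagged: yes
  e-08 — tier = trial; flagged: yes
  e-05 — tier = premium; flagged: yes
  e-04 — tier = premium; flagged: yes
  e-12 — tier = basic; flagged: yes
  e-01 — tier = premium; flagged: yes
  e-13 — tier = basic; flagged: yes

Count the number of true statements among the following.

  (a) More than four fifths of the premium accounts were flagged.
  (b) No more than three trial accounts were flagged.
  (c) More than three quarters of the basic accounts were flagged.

3

(a) premium: |A| = 6, |A ∩ B| = 6; needs |A ∩ B| / |A| > 4/5 — true.
(b) trial: |A| = 5, |A ∩ B| = 3; needs |A ∩ B| ≤ 3 — true.
(c) basic: |A| = 5, |A ∩ B| = 4; needs |A ∩ B| / |A| > 3/4 — true.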